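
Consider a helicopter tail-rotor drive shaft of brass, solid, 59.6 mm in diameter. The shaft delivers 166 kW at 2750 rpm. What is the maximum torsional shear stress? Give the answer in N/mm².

13.9 N/mm²

ω = 2π·2750/60 = 288.0 rad/s, so T = P/ω = 166×10³ / 288.0 = 576.4 N·m.
J = πd⁴/32 = π(0.0596)⁴/32 = 1.239×10^-6 m⁴.
τ_max = T·r/J = 576.4 × 0.0298 / 1.239×10^-6 = 1.387×10^7 Pa.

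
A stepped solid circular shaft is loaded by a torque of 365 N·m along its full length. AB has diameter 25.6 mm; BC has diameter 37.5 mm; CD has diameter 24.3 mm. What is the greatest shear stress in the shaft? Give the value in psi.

18800 psi

Under the same torque, τ_max = 16T/(πd³) is largest where d is smallest — segment CD (d = 24.3 mm).
τ_max = 16·365.0/(π·(0.0243)³) = 1.296×10^8 Pa.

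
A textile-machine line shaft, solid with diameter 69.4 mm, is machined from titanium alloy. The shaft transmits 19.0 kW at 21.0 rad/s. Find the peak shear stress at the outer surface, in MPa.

ω = 21.0 rad/s, so T = P/ω = 19.0×10³ / 21.00 = 904.8 N·m.
J = πd⁴/32 = π(0.0694)⁴/32 = 2.277×10^-6 m⁴.
τ_max = T·r/J = 904.8 × 0.0347 / 2.277×10^-6 = 1.379×10^7 Pa.

13.8 MPa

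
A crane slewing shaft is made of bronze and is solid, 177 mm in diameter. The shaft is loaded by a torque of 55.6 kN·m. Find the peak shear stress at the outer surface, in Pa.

J = πd⁴/32 = π(0.177)⁴/32 = 9.636×10^-5 m⁴.
τ_max = T·r/J = 55600 × 0.0885 / 9.636×10^-5 = 5.107×10^7 Pa.

5.11e7 Pa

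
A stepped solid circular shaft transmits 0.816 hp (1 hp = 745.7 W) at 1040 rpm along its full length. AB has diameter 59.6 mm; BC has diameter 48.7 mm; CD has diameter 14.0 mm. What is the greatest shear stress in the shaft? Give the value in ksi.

1.50 ksi

ω = 2π·1040/60 = 108.9 rad/s, so T = P/ω = 0.816×745.7 / 108.9 = 5.587 N·m.
Under the same torque, τ_max = 16T/(πd³) is largest where d is smallest — segment CD (d = 14.0 mm).
τ_max = 16·5.587/(π·(0.0140)³) = 1.037×10^7 Pa.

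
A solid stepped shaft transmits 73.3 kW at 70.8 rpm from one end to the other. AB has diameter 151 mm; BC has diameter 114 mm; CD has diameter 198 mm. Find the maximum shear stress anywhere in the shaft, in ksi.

ω = 2π·70.8/60 = 7.414 rad/s, so T = P/ω = 73.3×10³ / 7.414 = 9886 N·m.
Under the same torque, τ_max = 16T/(πd³) is largest where d is smallest — segment BC (d = 114 mm).
τ_max = 16·9886/(π·(0.114)³) = 3.399×10^7 Pa.

4.93 ksi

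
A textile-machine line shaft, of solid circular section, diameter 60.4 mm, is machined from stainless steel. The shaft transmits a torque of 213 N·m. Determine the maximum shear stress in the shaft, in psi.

J = πd⁴/32 = π(0.0604)⁴/32 = 1.307×10^-6 m⁴.
τ_max = T·r/J = 213.0 × 0.0302 / 1.307×10^-6 = 4.923×10^6 Pa.

714 psi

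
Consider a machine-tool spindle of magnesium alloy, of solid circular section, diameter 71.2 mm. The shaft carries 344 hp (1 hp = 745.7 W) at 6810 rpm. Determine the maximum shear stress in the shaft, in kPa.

5080 kPa

ω = 2π·6810/60 = 713.1 rad/s, so T = P/ω = 344×745.7 / 713.1 = 359.7 N·m.
J = πd⁴/32 = π(0.0712)⁴/32 = 2.523×10^-6 m⁴.
τ_max = T·r/J = 359.7 × 0.0356 / 2.523×10^-6 = 5.075×10^6 Pa.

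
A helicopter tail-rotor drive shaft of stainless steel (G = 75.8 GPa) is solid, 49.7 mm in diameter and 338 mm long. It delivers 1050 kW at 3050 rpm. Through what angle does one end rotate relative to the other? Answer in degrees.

1.40°

ω = 2π·3050/60 = 319.4 rad/s, so T = P/ω = 1050×10³ / 319.4 = 3287 N·m.
J = πd⁴/32 = π(0.0497)⁴/32 = 5.990×10^-7 m⁴.
θ = T·L/(G·J) = 3287 × 0.338 / (75.8×10⁹ × 5.990×10^-7) = 0.02447 rad.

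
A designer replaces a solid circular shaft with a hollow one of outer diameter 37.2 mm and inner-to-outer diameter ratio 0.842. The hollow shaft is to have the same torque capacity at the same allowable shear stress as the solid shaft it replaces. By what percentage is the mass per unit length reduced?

53.6 %

Equal τ_max and T ⇒ the solid shaft needs d_s³ = d_o³(1−k⁴), so d_s = 37.2·(1−0.842⁴)^(1/3) = 29.47 mm.
Area ratio A_h/A_s = d_o²(1−k²)/d_s² = (1−k²)/(1−k⁴)^(2/3) = 0.4636.
Mass saving = 1 − 0.4636 = 53.6 %.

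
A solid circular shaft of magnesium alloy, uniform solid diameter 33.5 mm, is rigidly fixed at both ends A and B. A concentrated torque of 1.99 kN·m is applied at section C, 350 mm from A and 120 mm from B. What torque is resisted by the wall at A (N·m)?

508 N·m

With uniform GJ and both ends fixed, compatibility θ_AC = θ_CB gives T_A·a = T_B·b, together with T_A + T_B = T₀.
T_A = T₀·b/(a+b) = 1990·120/470.0 = 508.1 N·m; T_B = 1482 N·m.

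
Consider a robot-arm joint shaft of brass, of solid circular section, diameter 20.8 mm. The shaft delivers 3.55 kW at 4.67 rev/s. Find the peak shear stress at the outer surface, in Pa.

6.85e7 Pa

ω = 2π·4.67 = 29.34 rad/s, so T = P/ω = 3.55×10³ / 29.34 = 121.0 N·m.
J = πd⁴/32 = π(0.0208)⁴/32 = 1.838×10^-8 m⁴.
τ_max = T·r/J = 121.0 × 0.0104 / 1.838×10^-8 = 6.847×10^7 Pa.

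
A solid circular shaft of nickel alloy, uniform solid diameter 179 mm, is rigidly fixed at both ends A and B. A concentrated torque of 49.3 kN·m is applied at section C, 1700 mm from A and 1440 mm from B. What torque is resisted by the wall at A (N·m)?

22600 N·m

With uniform GJ and both ends fixed, compatibility θ_AC = θ_CB gives T_A·a = T_B·b, together with T_A + T_B = T₀.
T_A = T₀·b/(a+b) = 49300·1440/3140 = 22610 N·m; T_B = 26690 N·m.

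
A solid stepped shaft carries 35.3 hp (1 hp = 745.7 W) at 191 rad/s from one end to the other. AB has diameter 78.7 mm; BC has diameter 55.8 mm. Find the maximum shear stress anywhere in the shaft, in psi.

ω = 191 rad/s, so T = P/ω = 35.3×745.7 / 191.0 = 137.8 N·m.
Under the same torque, τ_max = 16T/(πd³) is largest where d is smallest — segment BC (d = 55.8 mm).
τ_max = 16·137.8/(π·(0.0558)³) = 4.040×10^6 Pa.

586 psi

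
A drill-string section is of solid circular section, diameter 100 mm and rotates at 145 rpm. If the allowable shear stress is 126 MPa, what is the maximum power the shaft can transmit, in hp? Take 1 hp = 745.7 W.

504 hp

J = πd⁴/32 = π(0.100)⁴/32 = 9.817×10^-6 m⁴.
T_max = τ_allow·J/r = 1.26×10^8 × 9.817×10^-6 / 0.0500 = 24740 N·m.
ω = 2π·145/60 = 15.18 rad/s, so P_max = T_max·ω = 3.757×10^5 W.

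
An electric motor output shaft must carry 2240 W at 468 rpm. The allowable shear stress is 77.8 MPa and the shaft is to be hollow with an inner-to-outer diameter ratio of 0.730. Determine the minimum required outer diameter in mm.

ω = 2π·468/60 = 49.01 rad/s, so T = P/ω = 2240 / 49.01 = 45.71 N·m.
For a hollow shaft with d_i/d_o = 0.730: τ_max = 16T/(π d_o³ (1−k⁴)), so d_o = [16T/(π τ_allow (1−k⁴))]^(1/3) = [16·45.71/(π·7.78×10^7·0.7160)]^(1/3) = 0.01611 m.

16.1 mm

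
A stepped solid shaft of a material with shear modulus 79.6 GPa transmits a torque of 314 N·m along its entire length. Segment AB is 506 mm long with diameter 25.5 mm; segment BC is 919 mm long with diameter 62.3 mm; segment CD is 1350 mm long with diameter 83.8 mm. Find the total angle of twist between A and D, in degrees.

2.96°

J_AB = π(0.0255)⁴/32 = 4.15×10^-8 m⁴; J_BC = π(0.0623)⁴/32 = 1.48×10^-6 m⁴; J_CD = π(0.0838)⁴/32 = 4.84×10^-6 m⁴.
θ = (T/G)·Σ L_i/J_i = (314.0/79.6×10⁹)·(0.506/4.15×10^-8 + 0.919/1.48×10^-6 + 1.35/4.84×10^-6) = 0.05164 rad.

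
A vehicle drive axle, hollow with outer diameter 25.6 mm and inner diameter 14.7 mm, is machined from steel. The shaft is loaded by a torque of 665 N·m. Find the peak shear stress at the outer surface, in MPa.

226 MPa

J = π(d_o⁴ − d_i⁴)/32 = π(0.0256⁴ − 0.0147⁴)/32 = 3.758×10^-8 m⁴.
τ_max = T·r/J = 665.0 × 0.0128 / 3.758×10^-8 = 2.265×10^8 Pa.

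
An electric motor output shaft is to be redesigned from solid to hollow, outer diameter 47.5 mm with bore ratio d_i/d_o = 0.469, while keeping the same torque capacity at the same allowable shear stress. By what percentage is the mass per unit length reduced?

19.4 %

Equal τ_max and T ⇒ the solid shaft needs d_s³ = d_o³(1−k⁴), so d_s = 47.5·(1−0.469⁴)^(1/3) = 46.72 mm.
Area ratio A_h/A_s = d_o²(1−k²)/d_s² = (1−k²)/(1−k⁴)^(2/3) = 0.8063.
Mass saving = 1 − 0.8063 = 19.4 %.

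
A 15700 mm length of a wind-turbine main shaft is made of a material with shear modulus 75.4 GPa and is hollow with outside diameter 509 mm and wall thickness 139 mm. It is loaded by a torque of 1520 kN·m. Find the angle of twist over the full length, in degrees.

2.87°

J = π(d_o⁴ − d_i⁴)/32 = π(0.509⁴ − 0.231⁴)/32 = 6.310×10^-3 m⁴.
θ = T·L/(G·J) = 1.520e6 × 15.7 / (75.4×10⁹ × 6.310×10^-3) = 0.05016 rad.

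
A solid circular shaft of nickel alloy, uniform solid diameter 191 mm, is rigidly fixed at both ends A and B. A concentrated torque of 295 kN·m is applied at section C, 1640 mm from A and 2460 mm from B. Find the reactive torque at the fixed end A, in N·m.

177000 N·m

With uniform GJ and both ends fixed, compatibility θ_AC = θ_CB gives T_A·a = T_B·b, together with T_A + T_B = T₀.
T_A = T₀·b/(a+b) = 295000·2460/4100 = 177000 N·m; T_B = 118000 N·m.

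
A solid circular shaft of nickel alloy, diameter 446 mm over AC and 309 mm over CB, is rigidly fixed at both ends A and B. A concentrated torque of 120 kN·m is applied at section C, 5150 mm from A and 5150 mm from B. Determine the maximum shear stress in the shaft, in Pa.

5.60e6 Pa

Compatibility: T_A·a/J_AC = T_B·b/J_CB with T_A + T_B = T₀.
J_AC = 3.88×10^-3 m⁴, J_CB = 8.95×10^-4 m⁴, so T_A = T₀·(J_AC/a)/((J_AC/a)+(J_CB/b)) = 97530 N·m, T_B = 22470 N·m.
τ in each portion: τ_AC = 5.60×10^6 Pa, τ_CB = 3.88×10^6 Pa; maximum is in AC.
τ_max = T_AC·r/J = 97530·0.223/3.88×10^-3 = 5.599×10^6 Pa.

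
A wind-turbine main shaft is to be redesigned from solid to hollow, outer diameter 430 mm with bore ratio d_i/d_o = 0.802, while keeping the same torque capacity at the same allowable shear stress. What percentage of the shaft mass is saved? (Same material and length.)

Equal τ_max and T ⇒ the solid shaft needs d_s³ = d_o³(1−k⁴), so d_s = 430·(1−0.802⁴)^(1/3) = 359.9 mm.
Area ratio A_h/A_s = d_o²(1−k²)/d_s² = (1−k²)/(1−k⁴)^(2/3) = 0.5093.
Mass saving = 1 − 0.5093 = 49.1 %.

49.1 %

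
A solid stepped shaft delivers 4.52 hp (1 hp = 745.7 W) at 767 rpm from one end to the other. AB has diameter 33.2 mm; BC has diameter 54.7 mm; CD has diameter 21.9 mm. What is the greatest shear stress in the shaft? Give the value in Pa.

2.03e7 Pa

ω = 2π·767/60 = 80.32 rad/s, so T = P/ω = 4.52×745.7 / 80.32 = 41.96 N·m.
Under the same torque, τ_max = 16T/(πd³) is largest where d is smallest — segment CD (d = 21.9 mm).
τ_max = 16·41.96/(π·(0.0219)³) = 2.035×10^7 Pa.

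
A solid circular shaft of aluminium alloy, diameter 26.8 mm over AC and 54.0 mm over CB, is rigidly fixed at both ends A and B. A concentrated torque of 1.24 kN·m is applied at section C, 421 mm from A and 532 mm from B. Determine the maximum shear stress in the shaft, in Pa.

Compatibility: T_A·a/J_AC = T_B·b/J_CB with T_A + T_B = T₀.
J_AC = 5.06×10^-8 m⁴, J_CB = 8.35×10^-7 m⁴, so T_A = T₀·(J_AC/a)/((J_AC/a)+(J_CB/b)) = 88.29 N·m, T_B = 1152 N·m.
τ in each portion: τ_AC = 2.34×10^7 Pa, τ_CB = 3.73×10^7 Pa; maximum is in CB.
τ_max = T_CB·r/J = 1152·0.0270/8.35×10^-7 = 3.725×10^7 Pa.

3.73e7 Pa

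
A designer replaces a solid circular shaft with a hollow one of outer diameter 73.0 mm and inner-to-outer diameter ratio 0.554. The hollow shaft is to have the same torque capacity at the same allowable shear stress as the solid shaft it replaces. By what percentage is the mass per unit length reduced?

Equal τ_max and T ⇒ the solid shaft needs d_s³ = d_o³(1−k⁴), so d_s = 73.0·(1−0.554⁴)^(1/3) = 70.63 mm.
Area ratio A_h/A_s = d_o²(1−k²)/d_s² = (1−k²)/(1−k⁴)^(2/3) = 0.7403.
Mass saving = 1 − 0.7403 = 26.0 %.

26.0 %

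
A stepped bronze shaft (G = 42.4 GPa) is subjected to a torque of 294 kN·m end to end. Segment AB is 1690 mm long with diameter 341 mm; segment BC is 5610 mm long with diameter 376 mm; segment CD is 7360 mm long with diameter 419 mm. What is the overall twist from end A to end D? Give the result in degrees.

J_AB = π(0.341)⁴/32 = 1.33×10^-3 m⁴; J_BC = π(0.376)⁴/32 = 1.96×10^-3 m⁴; J_CD = π(0.419)⁴/32 = 3.03×10^-3 m⁴.
θ = (T/G)·Σ L_i/J_i = (294000/42.4×10⁹)·(1.69/1.33×10^-3 + 5.61/1.96×10^-3 + 7.36/3.03×10^-3) = 0.04552 rad.

2.61°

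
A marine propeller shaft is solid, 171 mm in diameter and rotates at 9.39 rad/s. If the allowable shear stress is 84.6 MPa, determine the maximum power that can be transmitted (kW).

780 kW

J = πd⁴/32 = π(0.171)⁴/32 = 8.394×10^-5 m⁴.
T_max = τ_allow·J/r = 8.46×10^7 × 8.394×10^-5 / 0.0855 = 83060 N·m.
ω = 9.39 rad/s, so P_max = T_max·ω = 7.799×10^5 W.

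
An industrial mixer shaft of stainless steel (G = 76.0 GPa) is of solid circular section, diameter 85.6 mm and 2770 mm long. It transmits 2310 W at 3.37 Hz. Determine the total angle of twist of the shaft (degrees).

0.0432°

ω = 2π·3.37 = 21.17 rad/s, so T = P/ω = 2310 / 21.17 = 109.1 N·m.
J = πd⁴/32 = π(0.0856)⁴/32 = 5.271×10^-6 m⁴.
θ = T·L/(G·J) = 109.1 × 2.77 / (76.0×10⁹ × 5.271×10^-6) = 7.544×10^-4 rad.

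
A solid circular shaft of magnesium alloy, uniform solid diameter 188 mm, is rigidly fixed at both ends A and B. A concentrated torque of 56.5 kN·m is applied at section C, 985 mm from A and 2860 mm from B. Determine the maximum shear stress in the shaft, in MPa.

With uniform GJ and both ends fixed, compatibility θ_AC = θ_CB gives T_A·a = T_B·b, together with T_A + T_B = T₀.
T_A = T₀·b/(a+b) = 56500·2860/3845 = 42030 N·m; T_B = 14470 N·m.
τ in each portion: τ_AC = 3.22×10^7 Pa, τ_CB = 1.11×10^7 Pa; maximum is in AC.
τ_max = T_AC·r/J = 42030·0.0940/1.23×10^-4 = 3.221×10^7 Pa.

32.2 MPa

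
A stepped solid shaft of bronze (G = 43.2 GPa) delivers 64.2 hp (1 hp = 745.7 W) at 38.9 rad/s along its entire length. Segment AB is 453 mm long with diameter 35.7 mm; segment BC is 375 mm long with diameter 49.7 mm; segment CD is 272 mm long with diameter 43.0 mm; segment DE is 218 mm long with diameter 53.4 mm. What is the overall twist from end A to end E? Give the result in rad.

0.130 rad

ω = 38.9 rad/s, so T = P/ω = 64.2×745.7 / 38.90 = 1231 N·m.
J_AB = π(0.0357)⁴/32 = 1.59×10^-7 m⁴; J_BC = π(0.0497)⁴/32 = 5.99×10^-7 m⁴; J_CD = π(0.0430)⁴/32 = 3.36×10^-7 m⁴; J_DE = π(0.0534)⁴/32 = 7.98×10^-7 m⁴.
θ = (T/G)·Σ L_i/J_i = (1231/43.2×10⁹)·(0.453/1.59×10^-7 + 0.375/5.99×10^-7 + 0.272/3.36×10^-7 + 0.218/7.98×10^-7) = 0.1296 rad.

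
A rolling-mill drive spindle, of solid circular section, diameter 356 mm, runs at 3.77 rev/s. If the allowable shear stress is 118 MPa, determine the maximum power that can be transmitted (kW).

J = πd⁴/32 = π(0.356)⁴/32 = 1.577×10^-3 m⁴.
T_max = τ_allow·J/r = 1.18×10^8 × 1.577×10^-3 / 0.178 = 1.045e6 N·m.
ω = 2π·3.77 = 23.69 rad/s, so P_max = T_max·ω = 2.476×10^7 W.

24800 kW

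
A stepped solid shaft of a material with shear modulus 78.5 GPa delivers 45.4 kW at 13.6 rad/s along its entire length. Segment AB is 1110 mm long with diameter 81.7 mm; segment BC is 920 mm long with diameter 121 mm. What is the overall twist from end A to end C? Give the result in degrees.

0.725°

ω = 13.6 rad/s, so T = P/ω = 45.4×10³ / 13.60 = 3338 N·m.
J_AB = π(0.0817)⁴/32 = 4.37×10^-6 m⁴; J_BC = π(0.121)⁴/32 = 2.10×10^-5 m⁴.
θ = (T/G)·Σ L_i/J_i = (3338/78.5×10⁹)·(1.11/4.37×10^-6 + 0.920/2.10×10^-5) = 0.01265 rad.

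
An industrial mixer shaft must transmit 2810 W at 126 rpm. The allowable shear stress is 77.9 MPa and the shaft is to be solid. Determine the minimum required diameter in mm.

ω = 2π·126/60 = 13.19 rad/s, so T = P/ω = 2810 / 13.19 = 213.0 N·m.
For a solid shaft τ_max = 16T/(πd³), so d = (16T/(π τ_allow))^(1/3) = (16·213.0/(π·7.79×10^7))^(1/3) = 0.02406 m.

24.1 mm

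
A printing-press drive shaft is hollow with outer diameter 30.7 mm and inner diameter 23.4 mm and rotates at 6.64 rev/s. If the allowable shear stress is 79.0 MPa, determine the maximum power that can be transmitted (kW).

J = π(d_o⁴ − d_i⁴)/32 = π(0.0307⁴ − 0.0234⁴)/32 = 5.777×10^-8 m⁴.
T_max = τ_allow·J/r = 7.90×10^7 × 5.777×10^-8 / 0.0153 = 297.3 N·m.
ω = 2π·6.64 = 41.72 rad/s, so P_max = T_max·ω = 1.240×10^4 W.

12.4 kW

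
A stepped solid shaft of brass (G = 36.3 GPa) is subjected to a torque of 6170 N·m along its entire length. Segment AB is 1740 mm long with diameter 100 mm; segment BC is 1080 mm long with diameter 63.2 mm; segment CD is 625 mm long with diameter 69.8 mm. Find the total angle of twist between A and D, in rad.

J_AB = π(0.100)⁴/32 = 9.82×10^-6 m⁴; J_BC = π(0.0632)⁴/32 = 1.57×10^-6 m⁴; J_CD = π(0.0698)⁴/32 = 2.33×10^-6 m⁴.
θ = (T/G)·Σ L_i/J_i = (6170/36.3×10⁹)·(1.74/9.82×10^-6 + 1.08/1.57×10^-6 + 0.625/2.33×10^-6) = 0.1929 rad.

0.193 rad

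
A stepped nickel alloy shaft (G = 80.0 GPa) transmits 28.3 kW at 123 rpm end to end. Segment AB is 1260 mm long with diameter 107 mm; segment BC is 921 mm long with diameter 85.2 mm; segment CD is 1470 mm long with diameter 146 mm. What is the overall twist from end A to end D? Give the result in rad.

ω = 2π·123/60 = 12.88 rad/s, so T = P/ω = 28.3×10³ / 12.88 = 2197 N·m.
J_AB = π(0.107)⁴/32 = 1.29×10^-5 m⁴; J_BC = π(0.0852)⁴/32 = 5.17×10^-6 m⁴; J_CD = π(0.146)⁴/32 = 4.46×10^-5 m⁴.
θ = (T/G)·Σ L_i/J_i = (2197/80.0×10⁹)·(1.26/1.29×10^-5 + 0.921/5.17×10^-6 + 1.47/4.46×10^-5) = 8.484×10^-3 rad.

0.00848 rad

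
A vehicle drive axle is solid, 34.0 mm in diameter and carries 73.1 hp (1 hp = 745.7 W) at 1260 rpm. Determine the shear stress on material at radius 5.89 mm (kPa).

ω = 2π·1260/60 = 131.9 rad/s, so T = P/ω = 73.1×745.7 / 131.9 = 413.1 N·m.
J = πd⁴/32 = π(0.0340)⁴/32 = 1.312×10^-7 m⁴.
Shear stress varies linearly with radius: τ = T·r/J = 413.1 × 0.00589 / 1.312×10^-7 = 1.855×10^7 Pa.

18500 kPa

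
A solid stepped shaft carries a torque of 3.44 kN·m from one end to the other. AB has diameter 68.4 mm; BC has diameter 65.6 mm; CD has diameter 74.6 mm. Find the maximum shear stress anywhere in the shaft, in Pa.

Under the same torque, τ_max = 16T/(πd³) is largest where d is smallest — segment BC (d = 65.6 mm).
τ_max = 16·3440/(π·(0.0656)³) = 6.206×10^7 Pa.

6.21e7 Pa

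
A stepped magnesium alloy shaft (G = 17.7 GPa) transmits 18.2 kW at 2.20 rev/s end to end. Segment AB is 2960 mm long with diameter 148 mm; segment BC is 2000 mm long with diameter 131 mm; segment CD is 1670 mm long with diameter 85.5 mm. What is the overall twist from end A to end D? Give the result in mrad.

33.5 mrad

ω = 2π·2.20 = 13.82 rad/s, so T = P/ω = 18.2×10³ / 13.82 = 1317 N·m.
J_AB = π(0.148)⁴/32 = 4.71×10^-5 m⁴; J_BC = π(0.131)⁴/32 = 2.89×10^-5 m⁴; J_CD = π(0.0855)⁴/32 = 5.25×10^-6 m⁴.
θ = (T/G)·Σ L_i/J_i = (1317/17.7×10⁹)·(2.96/4.71×10^-5 + 2.00/2.89×10^-5 + 1.67/5.25×10^-6) = 0.03350 rad.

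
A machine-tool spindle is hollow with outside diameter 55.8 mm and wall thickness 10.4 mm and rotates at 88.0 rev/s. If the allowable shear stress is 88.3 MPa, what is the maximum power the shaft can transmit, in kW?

J = π(d_o⁴ − d_i⁴)/32 = π(0.0558⁴ − 0.0350⁴)/32 = 8.045×10^-7 m⁴.
T_max = τ_allow·J/r = 8.83×10^7 × 8.045×10^-7 / 0.0279 = 2546 N·m.
ω = 2π·88.0 = 552.9 rad/s, so P_max = T_max·ω = 1.408×10^6 W.

1410 kW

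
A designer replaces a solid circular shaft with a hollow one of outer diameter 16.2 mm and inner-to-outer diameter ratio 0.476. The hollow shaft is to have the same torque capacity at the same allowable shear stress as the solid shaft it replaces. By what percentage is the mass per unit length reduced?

Equal τ_max and T ⇒ the solid shaft needs d_s³ = d_o³(1−k⁴), so d_s = 16.2·(1−0.476⁴)^(1/3) = 15.92 mm.
Area ratio A_h/A_s = d_o²(1−k²)/d_s² = (1−k²)/(1−k⁴)^(2/3) = 0.8011.
Mass saving = 1 − 0.8011 = 19.9 %.

19.9 %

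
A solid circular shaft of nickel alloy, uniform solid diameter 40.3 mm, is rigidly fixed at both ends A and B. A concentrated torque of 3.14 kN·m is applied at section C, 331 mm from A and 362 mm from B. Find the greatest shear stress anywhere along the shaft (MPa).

With uniform GJ and both ends fixed, compatibility θ_AC = θ_CB gives T_A·a = T_B·b, together with T_A + T_B = T₀.
T_A = T₀·b/(a+b) = 3140·362/693.0 = 1640 N·m; T_B = 1500 N·m.
τ in each portion: τ_AC = 1.28×10^8 Pa, τ_CB = 1.17×10^8 Pa; maximum is in AC.
τ_max = T_AC·r/J = 1640·0.0201/2.59×10^-7 = 1.276×10^8 Pa.

128 MPa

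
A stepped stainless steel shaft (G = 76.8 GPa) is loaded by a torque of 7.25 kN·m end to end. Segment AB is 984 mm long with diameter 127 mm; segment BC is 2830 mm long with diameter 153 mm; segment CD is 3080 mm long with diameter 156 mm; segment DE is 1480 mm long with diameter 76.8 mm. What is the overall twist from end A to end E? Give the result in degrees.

J_AB = π(0.127)⁴/32 = 2.55×10^-5 m⁴; J_BC = π(0.153)⁴/32 = 5.38×10^-5 m⁴; J_CD = π(0.156)⁴/32 = 5.81×10^-5 m⁴; J_DE = π(0.0768)⁴/32 = 3.42×10^-6 m⁴.
θ = (T/G)·Σ L_i/J_i = (7250/76.8×10⁹)·(0.984/2.55×10^-5 + 2.83/5.38×10^-5 + 3.08/5.81×10^-5 + 1.48/3.42×10^-6) = 0.05451 rad.

3.12°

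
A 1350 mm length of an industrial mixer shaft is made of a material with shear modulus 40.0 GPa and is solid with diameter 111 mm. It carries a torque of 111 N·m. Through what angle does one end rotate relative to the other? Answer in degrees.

0.0144°

J = πd⁴/32 = π(0.111)⁴/32 = 1.490×10^-5 m⁴.
θ = T·L/(G·J) = 111.0 × 1.35 / (40.0×10⁹ × 1.490×10^-5) = 2.514×10^-4 rad.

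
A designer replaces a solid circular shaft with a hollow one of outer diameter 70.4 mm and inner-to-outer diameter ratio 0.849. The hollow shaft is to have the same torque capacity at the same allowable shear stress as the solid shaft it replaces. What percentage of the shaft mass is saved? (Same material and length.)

Equal τ_max and T ⇒ the solid shaft needs d_s³ = d_o³(1−k⁴), so d_s = 70.4·(1−0.849⁴)^(1/3) = 55.14 mm.
Area ratio A_h/A_s = d_o²(1−k²)/d_s² = (1−k²)/(1−k⁴)^(2/3) = 0.4551.
Mass saving = 1 − 0.4551 = 54.5 %.

54.5 %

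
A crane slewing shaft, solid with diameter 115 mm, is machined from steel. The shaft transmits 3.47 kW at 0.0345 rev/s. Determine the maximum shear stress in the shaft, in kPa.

ω = 2π·0.0345 = 0.2168 rad/s, so T = P/ω = 3.47×10³ / 0.2168 = 16010 N·m.
J = πd⁴/32 = π(0.115)⁴/32 = 1.717×10^-5 m⁴.
τ_max = T·r/J = 16010 × 0.0575 / 1.717×10^-5 = 5.361×10^7 Pa.

53600 kPa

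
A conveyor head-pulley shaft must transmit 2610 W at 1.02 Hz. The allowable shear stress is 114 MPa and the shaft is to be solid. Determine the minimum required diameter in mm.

ω = 2π·1.02 = 6.409 rad/s, so T = P/ω = 2610 / 6.409 = 407.2 N·m.
For a solid shaft τ_max = 16T/(πd³), so d = (16T/(π τ_allow))^(1/3) = (16·407.2/(π·1.14×10^8))^(1/3) = 0.02630 m.

26.3 mm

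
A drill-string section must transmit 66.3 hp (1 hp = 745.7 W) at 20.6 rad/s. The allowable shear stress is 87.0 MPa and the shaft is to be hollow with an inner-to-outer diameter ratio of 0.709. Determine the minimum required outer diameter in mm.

57.3 mm

ω = 20.6 rad/s, so T = P/ω = 66.3×745.7 / 20.60 = 2400 N·m.
For a hollow shaft with d_i/d_o = 0.709: τ_max = 16T/(π d_o³ (1−k⁴)), so d_o = [16T/(π τ_allow (1−k⁴))]^(1/3) = [16·2400/(π·8.70×10^7·0.7473)]^(1/3) = 0.05729 m.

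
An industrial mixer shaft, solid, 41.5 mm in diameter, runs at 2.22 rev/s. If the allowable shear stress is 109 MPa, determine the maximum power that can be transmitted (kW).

J = πd⁴/32 = π(0.0415)⁴/32 = 2.912×10^-7 m⁴.
T_max = τ_allow·J/r = 1.09×10^8 × 2.912×10^-7 / 0.0208 = 1530 N·m.
ω = 2π·2.22 = 13.95 rad/s, so P_max = T_max·ω = 2.134×10^4 W.

21.3 kW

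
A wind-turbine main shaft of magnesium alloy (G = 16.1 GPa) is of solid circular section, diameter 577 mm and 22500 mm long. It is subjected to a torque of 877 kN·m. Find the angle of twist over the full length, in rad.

J = πd⁴/32 = π(0.577)⁴/32 = 0.01088 m⁴.
θ = T·L/(G·J) = 877000 × 22.5 / (16.1×10⁹ × 0.01088) = 0.1126 rad.

0.113 rad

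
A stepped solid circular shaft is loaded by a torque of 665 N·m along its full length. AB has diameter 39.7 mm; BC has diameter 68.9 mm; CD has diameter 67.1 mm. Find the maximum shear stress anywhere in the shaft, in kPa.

54100 kPa

Under the same torque, τ_max = 16T/(πd³) is largest where d is smallest — segment AB (d = 39.7 mm).
τ_max = 16·665.0/(π·(0.0397)³) = 5.413×10^7 Pa.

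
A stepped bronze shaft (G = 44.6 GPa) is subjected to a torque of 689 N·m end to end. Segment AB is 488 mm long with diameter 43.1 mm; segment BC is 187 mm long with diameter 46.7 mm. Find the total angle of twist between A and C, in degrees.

1.63°

J_AB = π(0.0431)⁴/32 = 3.39×10^-7 m⁴; J_BC = π(0.0467)⁴/32 = 4.67×10^-7 m⁴.
θ = (T/G)·Σ L_i/J_i = (689.0/44.6×10⁹)·(0.488/3.39×10^-7 + 0.187/4.67×10^-7) = 0.02844 rad.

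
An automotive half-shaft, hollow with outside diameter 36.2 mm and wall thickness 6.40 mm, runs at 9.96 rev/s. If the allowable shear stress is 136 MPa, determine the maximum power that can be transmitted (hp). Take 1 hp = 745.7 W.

87.7 hp

J = π(d_o⁴ − d_i⁴)/32 = π(0.0362⁴ − 0.0234⁴)/32 = 1.392×10^-7 m⁴.
T_max = τ_allow·J/r = 1.36×10^8 × 1.392×10^-7 / 0.0181 = 1046 N·m.
ω = 2π·9.96 = 62.58 rad/s, so P_max = T_max·ω = 6.543×10^4 W.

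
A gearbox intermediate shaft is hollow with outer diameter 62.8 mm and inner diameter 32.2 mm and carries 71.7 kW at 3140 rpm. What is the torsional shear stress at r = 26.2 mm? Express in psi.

ω = 2π·3140/60 = 328.8 rad/s, so T = P/ω = 71.7×10³ / 328.8 = 218.1 N·m.
J = π(d_o⁴ − d_i⁴)/32 = π(0.0628⁴ − 0.0322⁴)/32 = 1.421×10^-6 m⁴.
Shear stress varies linearly with radius: τ = T·r/J = 218.1 × 0.0262 / 1.421×10^-6 = 4.019×10^6 Pa.

583 psi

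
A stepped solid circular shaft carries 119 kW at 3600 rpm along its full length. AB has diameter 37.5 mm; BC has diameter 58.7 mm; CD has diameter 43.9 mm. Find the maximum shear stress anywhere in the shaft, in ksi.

4.42 ksi

ω = 2π·3600/60 = 377.0 rad/s, so T = P/ω = 119×10³ / 377.0 = 315.7 N·m.
Under the same torque, τ_max = 16T/(πd³) is largest where d is smallest — segment AB (d = 37.5 mm).
τ_max = 16·315.7/(π·(0.0375)³) = 3.049×10^7 Pa.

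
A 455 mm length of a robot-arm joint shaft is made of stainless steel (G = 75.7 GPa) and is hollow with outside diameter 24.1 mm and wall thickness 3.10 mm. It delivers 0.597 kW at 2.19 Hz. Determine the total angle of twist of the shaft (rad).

ω = 2π·2.19 = 13.76 rad/s, so T = P/ω = 0.597×10³ / 13.76 = 43.39 N·m.
J = π(d_o⁴ − d_i⁴)/32 = π(0.0241⁴ − 0.0179⁴)/32 = 2.304×10^-8 m⁴.
θ = T·L/(G·J) = 43.39 × 0.455 / (75.7×10⁹ × 2.304×10^-8) = 0.01132 rad.

0.0113 rad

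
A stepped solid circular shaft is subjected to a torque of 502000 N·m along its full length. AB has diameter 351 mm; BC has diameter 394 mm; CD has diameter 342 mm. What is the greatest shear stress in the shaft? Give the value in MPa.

63.9 MPa

Under the same torque, τ_max = 16T/(πd³) is largest where d is smallest — segment CD (d = 342 mm).
τ_max = 16·502000/(π·(0.342)³) = 6.391×10^7 Pa.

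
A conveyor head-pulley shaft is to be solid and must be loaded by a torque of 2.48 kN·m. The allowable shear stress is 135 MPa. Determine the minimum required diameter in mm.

45.4 mm

For a solid shaft τ_max = 16T/(πd³), so d = (16T/(π τ_allow))^(1/3) = (16·2480/(π·1.35×10^8))^(1/3) = 0.04540 m.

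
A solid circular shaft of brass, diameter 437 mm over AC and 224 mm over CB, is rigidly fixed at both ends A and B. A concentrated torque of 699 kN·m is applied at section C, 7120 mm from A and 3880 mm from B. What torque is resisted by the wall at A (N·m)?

620000 N·m

Compatibility: T_A·a/J_AC = T_B·b/J_CB with T_A + T_B = T₀.
J_AC = 3.58×10^-3 m⁴, J_CB = 2.47×10^-4 m⁴, so T_A = T₀·(J_AC/a)/((J_AC/a)+(J_CB/b)) = 620400 N·m, T_B = 78590 N·m.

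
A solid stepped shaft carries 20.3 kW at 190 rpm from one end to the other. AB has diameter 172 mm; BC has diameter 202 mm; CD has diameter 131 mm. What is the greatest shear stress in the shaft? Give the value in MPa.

ω = 2π·190/60 = 19.90 rad/s, so T = P/ω = 20.3×10³ / 19.90 = 1020 N·m.
Under the same torque, τ_max = 16T/(πd³) is largest where d is smallest — segment CD (d = 131 mm).
τ_max = 16·1020/(π·(0.131)³) = 2.311×10^6 Pa.

2.31 MPa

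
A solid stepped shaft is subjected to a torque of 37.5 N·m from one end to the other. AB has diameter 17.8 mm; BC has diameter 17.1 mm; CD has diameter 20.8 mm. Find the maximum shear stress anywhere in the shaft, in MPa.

38.2 MPa

Under the same torque, τ_max = 16T/(πd³) is largest where d is smallest — segment BC (d = 17.1 mm).
τ_max = 16·37.50/(π·(0.0171)³) = 3.820×10^7 Pa.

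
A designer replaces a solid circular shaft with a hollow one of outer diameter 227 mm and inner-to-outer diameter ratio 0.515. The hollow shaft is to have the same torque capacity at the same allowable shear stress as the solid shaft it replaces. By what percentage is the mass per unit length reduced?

Equal τ_max and T ⇒ the solid shaft needs d_s³ = d_o³(1−k⁴), so d_s = 227·(1−0.515⁴)^(1/3) = 221.5 mm.
Area ratio A_h/A_s = d_o²(1−k²)/d_s² = (1−k²)/(1−k⁴)^(2/3) = 0.7714.
Mass saving = 1 − 0.7714 = 22.9 %.

22.9 %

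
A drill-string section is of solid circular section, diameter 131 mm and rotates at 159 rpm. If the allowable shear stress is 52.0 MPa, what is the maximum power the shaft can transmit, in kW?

J = πd⁴/32 = π(0.131)⁴/32 = 2.891×10^-5 m⁴.
T_max = τ_allow·J/r = 5.20×10^7 × 2.891×10^-5 / 0.0655 = 22950 N·m.
ω = 2π·159/60 = 16.65 rad/s, so P_max = T_max·ω = 3.822×10^5 W.

382 kW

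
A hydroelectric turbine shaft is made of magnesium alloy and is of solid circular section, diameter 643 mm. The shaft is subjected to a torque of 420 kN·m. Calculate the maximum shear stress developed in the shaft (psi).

1170 psi

J = πd⁴/32 = π(0.643)⁴/32 = 0.01678 m⁴.
τ_max = T·r/J = 420000 × 0.322 / 0.01678 = 8.046×10^6 Pa.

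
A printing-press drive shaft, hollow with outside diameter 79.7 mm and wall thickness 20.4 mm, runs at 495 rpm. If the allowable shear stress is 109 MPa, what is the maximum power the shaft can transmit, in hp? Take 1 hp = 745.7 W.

J = π(d_o⁴ − d_i⁴)/32 = π(0.0797⁴ − 0.0389⁴)/32 = 3.736×10^-6 m⁴.
T_max = τ_allow·J/r = 1.09×10^8 × 3.736×10^-6 / 0.0399 = 10220 N·m.
ω = 2π·495/60 = 51.84 rad/s, so P_max = T_max·ω = 5.298×10^5 W.

710 hp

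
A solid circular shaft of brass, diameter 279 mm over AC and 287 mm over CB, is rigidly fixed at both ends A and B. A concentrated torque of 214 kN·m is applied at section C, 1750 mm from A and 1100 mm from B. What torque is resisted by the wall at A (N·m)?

Compatibility: T_A·a/J_AC = T_B·b/J_CB with T_A + T_B = T₀.
J_AC = 5.95×10^-4 m⁴, J_CB = 6.66×10^-4 m⁴, so T_A = T₀·(J_AC/a)/((J_AC/a)+(J_CB/b)) = 76940 N·m, T_B = 137100 N·m.

76900 N·m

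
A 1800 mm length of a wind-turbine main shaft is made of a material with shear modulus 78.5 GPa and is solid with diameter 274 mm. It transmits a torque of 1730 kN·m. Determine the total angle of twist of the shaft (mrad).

71.7 mrad

J = πd⁴/32 = π(0.274)⁴/32 = 5.534×10^-4 m⁴.
θ = T·L/(G·J) = 1.730e6 × 1.80 / (78.5×10⁹ × 5.534×10^-4) = 0.07169 rad.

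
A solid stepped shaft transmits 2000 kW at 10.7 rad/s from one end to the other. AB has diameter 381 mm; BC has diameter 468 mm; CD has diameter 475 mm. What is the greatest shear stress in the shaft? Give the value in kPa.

17200 kPa

ω = 10.7 rad/s, so T = P/ω = 2000×10³ / 10.70 = 186900 N·m.
Under the same torque, τ_max = 16T/(πd³) is largest where d is smallest — segment AB (d = 381 mm).
τ_max = 16·186900/(π·(0.381)³) = 1.721×10^7 Pa.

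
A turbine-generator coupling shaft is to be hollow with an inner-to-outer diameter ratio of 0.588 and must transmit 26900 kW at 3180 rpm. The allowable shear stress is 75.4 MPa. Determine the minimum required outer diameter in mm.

ω = 2π·3180/60 = 333.0 rad/s, so T = P/ω = 26900×10³ / 333.0 = 80780 N·m.
For a hollow shaft with d_i/d_o = 0.588: τ_max = 16T/(π d_o³ (1−k⁴)), so d_o = [16T/(π τ_allow (1−k⁴))]^(1/3) = [16·80780/(π·7.54×10^7·0.8805)]^(1/3) = 0.1837 m.

184 mm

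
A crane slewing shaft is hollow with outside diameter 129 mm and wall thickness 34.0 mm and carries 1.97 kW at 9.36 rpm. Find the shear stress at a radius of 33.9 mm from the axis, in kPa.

2640 kPa

ω = 2π·9.36/60 = 0.9802 rad/s, so T = P/ω = 1.97×10³ / 0.9802 = 2010 N·m.
J = π(d_o⁴ − d_i⁴)/32 = π(0.129⁴ − 0.0610⁴)/32 = 2.583×10^-5 m⁴.
Shear stress varies linearly with radius: τ = T·r/J = 2010 × 0.0339 / 2.583×10^-5 = 2.638×10^6 Pa.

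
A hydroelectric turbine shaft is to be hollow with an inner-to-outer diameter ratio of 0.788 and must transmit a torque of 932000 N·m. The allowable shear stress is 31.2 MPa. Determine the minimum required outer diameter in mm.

628 mm

For a hollow shaft with d_i/d_o = 0.788: τ_max = 16T/(π d_o³ (1−k⁴)), so d_o = [16T/(π τ_allow (1−k⁴))]^(1/3) = [16·932000/(π·3.12×10^7·0.6144)]^(1/3) = 0.6279 m.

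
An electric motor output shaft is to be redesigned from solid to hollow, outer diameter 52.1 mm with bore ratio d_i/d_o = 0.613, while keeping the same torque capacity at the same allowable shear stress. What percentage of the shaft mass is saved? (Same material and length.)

30.9 %

Equal τ_max and T ⇒ the solid shaft needs d_s³ = d_o³(1−k⁴), so d_s = 52.1·(1−0.613⁴)^(1/3) = 49.52 mm.
Area ratio A_h/A_s = d_o²(1−k²)/d_s² = (1−k²)/(1−k⁴)^(2/3) = 0.6909.
Mass saving = 1 − 0.6909 = 30.9 %.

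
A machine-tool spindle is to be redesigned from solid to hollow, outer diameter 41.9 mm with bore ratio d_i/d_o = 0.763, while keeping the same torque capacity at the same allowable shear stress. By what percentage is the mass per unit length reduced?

Equal τ_max and T ⇒ the solid shaft needs d_s³ = d_o³(1−k⁴), so d_s = 41.9·(1−0.763⁴)^(1/3) = 36.50 mm.
Area ratio A_h/A_s = d_o²(1−k²)/d_s² = (1−k²)/(1−k⁴)^(2/3) = 0.5506.
Mass saving = 1 − 0.5506 = 44.9 %.

44.9 %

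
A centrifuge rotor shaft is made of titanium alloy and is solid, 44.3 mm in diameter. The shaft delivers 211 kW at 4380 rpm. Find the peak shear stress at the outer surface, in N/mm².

26.9 N/mm²

ω = 2π·4380/60 = 458.7 rad/s, so T = P/ω = 211×10³ / 458.7 = 460.0 N·m.
J = πd⁴/32 = π(0.0443)⁴/32 = 3.781×10^-7 m⁴.
τ_max = T·r/J = 460.0 × 0.0221 / 3.781×10^-7 = 2.695×10^7 Pa.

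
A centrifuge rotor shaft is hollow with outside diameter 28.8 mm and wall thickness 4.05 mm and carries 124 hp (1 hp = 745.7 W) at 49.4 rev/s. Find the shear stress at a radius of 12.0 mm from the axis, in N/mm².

ω = 2π·49.4 = 310.4 rad/s, so T = P/ω = 124×745.7 / 310.4 = 297.9 N·m.
J = π(d_o⁴ − d_i⁴)/32 = π(0.0288⁴ − 0.0207⁴)/32 = 4.952×10^-8 m⁴.
Shear stress varies linearly with radius: τ = T·r/J = 297.9 × 0.0120 / 4.952×10^-8 = 7.220×10^7 Pa.

72.2 N/mm²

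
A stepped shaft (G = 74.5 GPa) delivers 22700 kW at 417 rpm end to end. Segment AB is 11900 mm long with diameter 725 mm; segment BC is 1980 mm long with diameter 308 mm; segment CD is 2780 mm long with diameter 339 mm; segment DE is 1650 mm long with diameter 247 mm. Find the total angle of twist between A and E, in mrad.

65.2 mrad

ω = 2π·417/60 = 43.67 rad/s, so T = P/ω = 22700×10³ / 43.67 = 519800 N·m.
J_AB = π(0.725)⁴/32 = 0.0271 m⁴; J_BC = π(0.308)⁴/32 = 8.83×10^-4 m⁴; J_CD = π(0.339)⁴/32 = 1.30×10^-3 m⁴; J_DE = π(0.247)⁴/32 = 3.65×10^-4 m⁴.
θ = (T/G)·Σ L_i/J_i = (519800/74.5×10⁹)·(11.9/0.0271 + 1.98/8.83×10^-4 + 2.78/1.30×10^-3 + 1.65/3.65×10^-4) = 0.06517 rad.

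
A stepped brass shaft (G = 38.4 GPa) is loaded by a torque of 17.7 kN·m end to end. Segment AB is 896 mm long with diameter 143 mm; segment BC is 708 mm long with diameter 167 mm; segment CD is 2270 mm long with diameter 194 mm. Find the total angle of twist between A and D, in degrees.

1.25°

J_AB = π(0.143)⁴/32 = 4.11×10^-5 m⁴; J_BC = π(0.167)⁴/32 = 7.64×10^-5 m⁴; J_CD = π(0.194)⁴/32 = 1.39×10^-4 m⁴.
θ = (T/G)·Σ L_i/J_i = (17700/38.4×10⁹)·(0.896/4.11×10^-5 + 0.708/7.64×10^-5 + 2.27/1.39×10^-4) = 0.02186 rad.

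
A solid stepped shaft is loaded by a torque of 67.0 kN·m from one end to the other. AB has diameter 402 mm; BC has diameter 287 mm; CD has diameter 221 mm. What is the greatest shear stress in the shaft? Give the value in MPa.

Under the same torque, τ_max = 16T/(πd³) is largest where d is smallest — segment CD (d = 221 mm).
τ_max = 16·67000/(π·(0.221)³) = 3.161×10^7 Pa.

31.6 MPa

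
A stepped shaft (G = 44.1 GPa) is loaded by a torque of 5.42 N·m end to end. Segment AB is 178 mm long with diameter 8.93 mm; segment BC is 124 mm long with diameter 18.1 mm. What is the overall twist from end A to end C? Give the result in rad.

0.0365 rad

J_AB = π(0.00893)⁴/32 = 6.24×10^-10 m⁴; J_BC = π(0.0181)⁴/32 = 1.05×10^-8 m⁴.
θ = (T/G)·Σ L_i/J_i = (5.420/44.1×10⁹)·(0.178/6.24×10^-10 + 0.124/1.05×10^-8) = 0.03649 rad.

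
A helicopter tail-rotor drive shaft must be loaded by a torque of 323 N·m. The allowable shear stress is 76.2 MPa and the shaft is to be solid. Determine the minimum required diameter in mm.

For a solid shaft τ_max = 16T/(πd³), so d = (16T/(π τ_allow))^(1/3) = (16·323.0/(π·7.62×10^7))^(1/3) = 0.02784 m.

27.8 mm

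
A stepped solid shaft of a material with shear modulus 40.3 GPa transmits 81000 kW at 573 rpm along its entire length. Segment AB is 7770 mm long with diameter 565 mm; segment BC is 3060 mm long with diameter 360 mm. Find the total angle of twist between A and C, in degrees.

5.05°

ω = 2π·573/60 = 60.00 rad/s, so T = P/ω = 81000×10³ / 60.00 = 1.350e6 N·m.
J_AB = π(0.565)⁴/32 = 0.0100 m⁴; J_BC = π(0.360)⁴/32 = 1.65×10^-3 m⁴.
θ = (T/G)·Σ L_i/J_i = (1.350e6/40.3×10⁹)·(7.77/0.0100 + 3.06/1.65×10^-3) = 0.08817 rad.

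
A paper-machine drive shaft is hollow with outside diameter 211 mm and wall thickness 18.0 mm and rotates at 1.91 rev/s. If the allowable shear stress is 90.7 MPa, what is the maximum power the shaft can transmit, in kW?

1060 kW

J = π(d_o⁴ − d_i⁴)/32 = π(0.211⁴ − 0.175⁴)/32 = 1.025×10^-4 m⁴.
T_max = τ_allow·J/r = 9.07×10^7 × 1.025×10^-4 / 0.105 = 88140 N·m.
ω = 2π·1.91 = 12.00 rad/s, so P_max = T_max·ω = 1.058×10^6 W.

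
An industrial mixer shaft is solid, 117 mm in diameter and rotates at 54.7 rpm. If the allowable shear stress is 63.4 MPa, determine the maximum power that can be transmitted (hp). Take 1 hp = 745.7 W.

153 hp

J = πd⁴/32 = π(0.117)⁴/32 = 1.840×10^-5 m⁴.
T_max = τ_allow·J/r = 6.34×10^7 × 1.840×10^-5 / 0.0585 = 19940 N·m.
ω = 2π·54.7/60 = 5.728 rad/s, so P_max = T_max·ω = 1.142×10^5 W.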